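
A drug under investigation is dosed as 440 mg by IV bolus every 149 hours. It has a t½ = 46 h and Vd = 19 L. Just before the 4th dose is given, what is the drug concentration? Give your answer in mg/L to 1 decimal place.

f = (1/2)^(τ/t½) = (1/2)^(149/46) ≈ 0.1059.
C₀ = D/Vd = 440/19 ≈ 23.158 mg/L.
Before the 4th dose, 3 doses have been given. Superposition: Cmin = C₀·(f + f² + … + f^3).
≈ 23.158 × (0.1059 + 0.0112 + 0.0012) ≈ 23.158 × 0.1183 ≈ 2.740 mg/L.

2.7 mg/L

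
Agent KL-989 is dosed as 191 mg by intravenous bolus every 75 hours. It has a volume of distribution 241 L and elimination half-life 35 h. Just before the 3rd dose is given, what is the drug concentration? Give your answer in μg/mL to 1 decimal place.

0.2 μg/mL

f = (1/2)^(τ/t½) = (1/2)^(75/35) ≈ 0.2264.
C₀ = D/Vd = 191/241 ≈ 0.793 μg/mL.
Before the 3rd dose, 2 doses have been given. Superposition: Cmin = C₀·(f + f²).
≈ 0.793 × (0.2264 + 0.0513) ≈ 0.793 × 0.2777 ≈ 0.220 μg/mL.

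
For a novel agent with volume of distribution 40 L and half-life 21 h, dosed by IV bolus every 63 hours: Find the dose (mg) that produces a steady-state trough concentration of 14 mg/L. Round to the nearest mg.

τ/t½ = 63/21 ≈ 3, so f = (1/2)^(63/21) ≈ 0.125000.
Cmin,ss = (D/Vd)·f/(1−f), so D = Cmin,ss·Vd·(1−f)/f.
D = 14 × 40 × (1−f)/f ≈ 14 × 40 × 7.00000 ≈ 3920.00 mg.

3920 mg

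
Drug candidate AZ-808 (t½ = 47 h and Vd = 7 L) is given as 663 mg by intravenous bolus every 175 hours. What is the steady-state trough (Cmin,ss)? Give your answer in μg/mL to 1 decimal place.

k = ln2/t½ = ln2/47 ≈ 0.014748 h⁻¹; fraction remaining f = e^(−kτ) = e^(−0.014748×175) ≈ 0.0757.
Accumulation ratio R = 1/(1 − f) ≈ 1/0.9243 ≈ 1.0819.
Single-dose peak C₀ = D/Vd = 663/7 ≈ 94.714 μg/mL.
Cmax,ss = C₀/(1 − f) ≈ 94.714/0.9243 ≈ 102.471 μg/mL.
Steady-state trough Cmin,ss = Cmax,ss·f ≈ 102.471 × 0.0757 ≈ 7.757 μg/mL.

7.8 μg/mL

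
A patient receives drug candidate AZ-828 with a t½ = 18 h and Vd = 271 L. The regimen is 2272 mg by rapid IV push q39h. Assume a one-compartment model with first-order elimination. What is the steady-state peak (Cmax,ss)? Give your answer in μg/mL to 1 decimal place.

k = ln2/t½ = ln2/18 ≈ 0.038508 h⁻¹; fraction remaining f = e^(−kτ) = e^(−0.038508×39) ≈ 0.2227.
Accumulation ratio R = 1/(1 − f) ≈ 1/0.7773 ≈ 1.2865.
Single-dose peak C₀ = D/Vd = 2272/271 ≈ 8.384 μg/mL.
Cmax,ss = C₀/(1 − f) ≈ 8.384/0.7773 ≈ 10.786 μg/mL.

10.8 μg/mL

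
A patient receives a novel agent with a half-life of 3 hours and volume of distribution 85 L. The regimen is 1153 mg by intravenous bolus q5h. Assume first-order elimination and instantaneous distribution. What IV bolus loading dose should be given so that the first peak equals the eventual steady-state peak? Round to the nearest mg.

1683 mg

f = (1/2)^(5/3) ≈ 0.314980; accumulation ratio R = 1/(1−f) ≈ 1.45981.
Loading dose to hit Cmax,ss on first dose: D_load = D_maint·R ≈ 1153 × 1.45981 ≈ 1683.16 mg.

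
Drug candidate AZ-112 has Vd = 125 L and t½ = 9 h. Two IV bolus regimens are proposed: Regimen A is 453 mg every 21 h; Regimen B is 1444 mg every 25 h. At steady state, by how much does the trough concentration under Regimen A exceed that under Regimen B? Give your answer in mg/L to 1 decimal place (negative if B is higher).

-1.1 mg/L

Regimen A: f = (1/2)^(21/9) ≈ 0.1984; Cmin,ss = (453/125)·f/(1−f) ≈ 0.897 mg/L.
Regimen B: f = (1/2)^(25/9) ≈ 0.1458; Cmin,ss = (1444/125)·f/(1−f) ≈ 1.972 mg/L.
Difference ≈ 0.897 − 1.972 ≈ -1.075 mg/L.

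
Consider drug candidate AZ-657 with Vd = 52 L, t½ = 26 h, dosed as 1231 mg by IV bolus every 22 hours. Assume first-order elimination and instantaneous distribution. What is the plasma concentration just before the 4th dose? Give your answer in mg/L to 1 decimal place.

f = (1/2)^(τ/t½) = (1/2)^(22/26) ≈ 0.5563.
C₀ = D/Vd = 1231/52 ≈ 23.673 mg/L.
Before the 4th dose, 3 doses have been given. Superposition: Cmin = C₀·(f + f² + … + f^3).
≈ 23.673 × (0.5563 + 0.3095 + 0.1722) ≈ 23.673 × 1.0380 ≈ 24.573 mg/L.

24.6 mg/L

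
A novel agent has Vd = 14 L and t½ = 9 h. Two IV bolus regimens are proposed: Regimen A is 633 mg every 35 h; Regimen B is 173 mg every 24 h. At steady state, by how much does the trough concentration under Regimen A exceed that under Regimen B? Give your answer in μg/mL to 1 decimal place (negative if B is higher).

Regimen A: f = (1/2)^(35/9) ≈ 0.0675; Cmin,ss = (633/14)·f/(1−f) ≈ 3.273 μg/mL.
Regimen B: f = (1/2)^(24/9) ≈ 0.1575; Cmin,ss = (173/14)·f/(1−f) ≈ 2.310 μg/mL.
Difference ≈ 3.273 − 2.310 ≈ 0.963 μg/mL.

1.0 μg/mL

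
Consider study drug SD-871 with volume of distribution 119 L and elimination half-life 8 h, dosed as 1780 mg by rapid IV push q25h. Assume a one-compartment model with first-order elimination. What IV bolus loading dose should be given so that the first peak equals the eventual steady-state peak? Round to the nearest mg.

2010 mg

f = (1/2)^(25/8) ≈ 0.114626; accumulation ratio R = 1/(1−f) ≈ 1.12947.
Loading dose to hit Cmax,ss on first dose: D_load = D_maint·R ≈ 1780 × 1.12947 ≈ 2010.46 mg.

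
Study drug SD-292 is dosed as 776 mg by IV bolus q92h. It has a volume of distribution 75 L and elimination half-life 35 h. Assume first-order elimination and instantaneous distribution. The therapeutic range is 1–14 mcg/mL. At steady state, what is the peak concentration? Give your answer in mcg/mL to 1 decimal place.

12.3 mcg/mL

Over one 92-h interval, 92/35 ≈ 2.6286 half-lives elapse, leaving f ≈ 0.1617 of each dose.
At steady state, accumulation factor R = 1/(1 − e^(−kτ)) ≈ 1.1929.
Each bolus raises the concentration by D/Vd = 776/75 ≈ 10.347 mcg/mL.
Cmax,ss = C₀/(1 − f) ≈ 10.347/0.8383 ≈ 12.343 mcg/mL.
Peak 12.3 mcg/mL vs MTC 14 mcg/mL: below toxic threshold.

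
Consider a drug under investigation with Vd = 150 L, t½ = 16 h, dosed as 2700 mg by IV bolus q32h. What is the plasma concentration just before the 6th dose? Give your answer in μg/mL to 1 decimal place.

6.0 μg/mL

f = (1/2)^(τ/t½) = (1/2)^(32/16) ≈ 0.2500.
C₀ = D/Vd = 2700/150 ≈ 18.000 μg/mL.
Before the 6th dose, 5 doses have been given. Superposition: Cmin = C₀·(f + f² + … + f^5).
≈ 18.000 × (0.2500 + 0.0625 + 0.0156 + 0.0039 + 0.0010) ≈ 18.000 × 0.3330 ≈ 5.994 μg/mL.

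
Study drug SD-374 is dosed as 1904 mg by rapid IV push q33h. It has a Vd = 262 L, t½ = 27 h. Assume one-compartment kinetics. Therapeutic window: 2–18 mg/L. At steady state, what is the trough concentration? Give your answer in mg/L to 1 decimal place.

5.5 mg/L

Over one 33-h interval, 33/27 ≈ 1.2222 half-lives elapse, leaving f ≈ 0.4286 of each dose.
At steady state, accumulation factor R = 1/(1 − e^(−kτ)) ≈ 1.7501.
Each bolus raises the concentration by D/Vd = 1904/262 ≈ 7.267 mg/L.
Cmax,ss = C₀/(1 − f) ≈ 7.267/0.5714 ≈ 12.718 mg/L.
One interval later, Cmin,ss = Cmax,ss·e^(−kτ) ≈ 12.718 × 0.4286 ≈ 5.451 mg/L.
Trough 5.5 mg/L vs MEC 2 mg/L: adequate.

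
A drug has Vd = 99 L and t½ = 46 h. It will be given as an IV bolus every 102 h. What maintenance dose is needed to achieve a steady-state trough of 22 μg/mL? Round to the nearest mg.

7951 mg

τ/t½ = 102/46 ≈ 2.2174, so f = (1/2)^(102/46) ≈ 0.215030.
Cmin,ss = (D/Vd)·f/(1−f), so D = Cmin,ss·Vd·(1−f)/f.
D = 22 × 99 × (1−f)/f ≈ 22 × 99 × 3.65051 ≈ 7950.81 mg.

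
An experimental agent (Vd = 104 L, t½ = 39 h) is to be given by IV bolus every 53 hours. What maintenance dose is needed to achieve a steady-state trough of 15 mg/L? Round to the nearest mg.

τ/t½ = 53/39 ≈ 1.359, so f = (1/2)^(53/39) ≈ 0.389859.
Cmin,ss = (D/Vd)·f/(1−f), so D = Cmin,ss·Vd·(1−f)/f.
D = 15 × 104 × (1−f)/f ≈ 15 × 104 × 1.56503 ≈ 2441.45 mg.

2441 mg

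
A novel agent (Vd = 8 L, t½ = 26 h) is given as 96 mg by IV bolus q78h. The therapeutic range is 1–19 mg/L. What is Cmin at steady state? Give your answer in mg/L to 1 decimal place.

1.7 mg/L

The dosing interval is 3 half-lives, so f = 2^(−3) = 0.125.
Accumulation ratio R = 1/(1 − f) = 1/0.875 = 8/7.
Single-dose peak C₀ = D/Vd = 96/8 = 12 mg/L.
Steady-state peak Cmax,ss = C₀·R = 12 × 8/7 ≈ 13.714 mg/L.
Steady-state trough Cmin,ss = Cmax,ss·f ≈ 13.714 × 0.125 ≈ 1.714 mg/L.
Trough 1.7 mg/L vs MEC 1 mg/L: adequate.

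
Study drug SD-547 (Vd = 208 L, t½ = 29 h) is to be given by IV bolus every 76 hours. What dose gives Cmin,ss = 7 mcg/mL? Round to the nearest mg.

7499 mg

τ/t½ = 76/29 ≈ 2.6207, so f = (1/2)^(76/29) ≈ 0.162590.
Cmin,ss = (D/Vd)·f/(1−f), so D = Cmin,ss·Vd·(1−f)/f.
D = 7 × 208 × (1−f)/f ≈ 7 × 208 × 5.15044 ≈ 7499.04 mg.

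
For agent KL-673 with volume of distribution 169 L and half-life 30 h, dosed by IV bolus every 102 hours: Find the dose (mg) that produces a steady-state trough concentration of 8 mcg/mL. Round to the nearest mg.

12920 mg

τ/t½ = 102/30 ≈ 3.4, so f = (1/2)^(102/30) ≈ 0.094732.
Cmin,ss = (D/Vd)·f/(1−f), so D = Cmin,ss·Vd·(1−f)/f.
D = 8 × 169 × (1−f)/f ≈ 8 × 169 × 9.55610 ≈ 12919.85 mg.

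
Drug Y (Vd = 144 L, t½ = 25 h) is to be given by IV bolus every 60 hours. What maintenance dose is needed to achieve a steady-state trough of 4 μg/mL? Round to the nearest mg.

2464 mg

τ/t½ = 60/25 ≈ 2.4, so f = (1/2)^(60/25) ≈ 0.189465.
Cmin,ss = (D/Vd)·f/(1−f), so D = Cmin,ss·Vd·(1−f)/f.
D = 4 × 144 × (1−f)/f ≈ 4 × 144 × 4.27802 ≈ 2464.14 mg.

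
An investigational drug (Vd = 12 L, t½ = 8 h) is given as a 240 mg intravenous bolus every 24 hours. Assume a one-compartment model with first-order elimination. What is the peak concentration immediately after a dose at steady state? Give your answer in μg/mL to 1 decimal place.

The dosing interval is 3 half-lives, so f = 2^(−3) = 0.125.
At steady state, R = 1/(1 − 0.125) = 8/7.
Single-dose peak C₀ = D/Vd = 240/12 = 20 μg/mL.
Steady-state peak Cmax,ss = C₀·R = 20 × 8/7 ≈ 22.857 μg/mL.

22.9 μg/mL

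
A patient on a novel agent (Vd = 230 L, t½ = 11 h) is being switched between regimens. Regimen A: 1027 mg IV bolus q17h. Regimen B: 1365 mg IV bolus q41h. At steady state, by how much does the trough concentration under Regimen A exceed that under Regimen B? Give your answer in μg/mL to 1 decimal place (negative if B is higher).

Regimen A: f = (1/2)^(17/11) ≈ 0.3426; Cmin,ss = (1027/230)·f/(1−f) ≈ 2.327 μg/mL.
Regimen B: f = (1/2)^(41/11) ≈ 0.0755; Cmin,ss = (1365/230)·f/(1−f) ≈ 0.485 μg/mL.
Difference ≈ 2.327 − 0.485 ≈ 1.842 μg/mL.

1.8 μg/mL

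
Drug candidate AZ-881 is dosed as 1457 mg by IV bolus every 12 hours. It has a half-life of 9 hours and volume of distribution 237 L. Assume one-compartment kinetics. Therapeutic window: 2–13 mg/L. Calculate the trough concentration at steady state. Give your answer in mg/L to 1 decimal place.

4.0 mg/L

Over one 12-h interval, 12/9 ≈ 1.3333 half-lives elapse, leaving f ≈ 0.3969 of each dose.
Each bolus raises the concentration by D/Vd = 1457/237 ≈ 6.148 mg/L.
Steady-state trough Cmin,ss = C₀·f/(1−f) ≈ 6.148 × 0.3969/0.6031 ≈ 4.046 mg/L.
Trough 4.0 mg/L vs MEC 2 mg/L: adequate.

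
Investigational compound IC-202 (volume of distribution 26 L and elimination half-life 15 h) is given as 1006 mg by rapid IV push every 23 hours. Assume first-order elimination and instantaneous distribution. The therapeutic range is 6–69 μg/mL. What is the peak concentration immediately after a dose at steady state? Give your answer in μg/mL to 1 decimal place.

Over one 23-h interval, 23/15 ≈ 1.5333 half-lives elapse, leaving f ≈ 0.3455 of each dose.
Accumulation ratio R = 1/(1 − f) ≈ 1/0.6545 ≈ 1.5279.
Single-dose peak C₀ = D/Vd = 1006/26 ≈ 38.692 μg/mL.
Cmax,ss = C₀/(1 − f) ≈ 38.692/0.6545 ≈ 59.117 μg/mL.
Peak 59.1 μg/mL vs MTC 69 μg/mL: below toxic threshold.

59.1 μg/mL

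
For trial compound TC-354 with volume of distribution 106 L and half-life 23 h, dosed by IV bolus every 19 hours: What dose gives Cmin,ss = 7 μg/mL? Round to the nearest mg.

τ/t½ = 19/23 ≈ 0.82609, so f = (1/2)^(19/23) ≈ 0.564057.
Cmin,ss = (D/Vd)·f/(1−f), so D = Cmin,ss·Vd·(1−f)/f.
D = 7 × 106 × (1−f)/f ≈ 7 × 106 × 0.77287 ≈ 573.47 mg.

573 mg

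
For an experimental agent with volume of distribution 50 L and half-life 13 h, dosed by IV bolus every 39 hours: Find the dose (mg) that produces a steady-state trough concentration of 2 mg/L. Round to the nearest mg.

700 mg

τ/t½ = 39/13 ≈ 3, so f = (1/2)^(39/13) ≈ 0.125000.
Cmin,ss = (D/Vd)·f/(1−f), so D = Cmin,ss·Vd·(1−f)/f.
D = 2 × 50 × (1−f)/f ≈ 2 × 50 × 7.00000 ≈ 700.00 mg.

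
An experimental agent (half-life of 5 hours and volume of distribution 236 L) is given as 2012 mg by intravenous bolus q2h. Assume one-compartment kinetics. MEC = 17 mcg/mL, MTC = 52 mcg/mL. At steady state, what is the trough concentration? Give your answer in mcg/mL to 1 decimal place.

Over one 2-h interval, 2/5 ≈ 0.4 half-lives elapse, leaving f ≈ 0.7579 of each dose.
At steady state, accumulation factor R = 1/(1 − e^(−kτ)) ≈ 4.1305.
Single-dose peak C₀ = D/Vd = 2012/236 ≈ 8.525 mcg/mL.
Cmax,ss = C₀/(1 − f) ≈ 8.525/0.2421 ≈ 35.213 mcg/mL.
Steady-state trough Cmin,ss = Cmax,ss·f ≈ 35.213 × 0.7579 ≈ 26.688 mcg/mL.
Trough 26.7 mcg/mL vs MEC 17 mcg/mL: adequate.

26.7 mcg/mL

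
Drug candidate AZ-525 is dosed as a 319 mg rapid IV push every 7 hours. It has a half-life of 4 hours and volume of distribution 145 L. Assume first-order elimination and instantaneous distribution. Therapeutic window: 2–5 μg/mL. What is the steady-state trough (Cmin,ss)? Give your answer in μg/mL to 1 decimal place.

k = ln2/t½ = ln2/4 ≈ 0.173287 h⁻¹; fraction remaining f = e^(−kτ) = e^(−0.173287×7) ≈ 0.2973.
Accumulation ratio R = 1/(1 − f) ≈ 1/0.7027 ≈ 1.4231.
Each bolus raises the concentration by D/Vd = 319/145 ≈ 2.200 μg/mL.
Cmax,ss = C₀/(1 − f) ≈ 2.200/0.7027 ≈ 3.131 μg/mL.
Steady-state trough Cmin,ss = Cmax,ss·f ≈ 3.131 × 0.2973 ≈ 0.931 μg/mL.
Trough 0.9 μg/mL vs MEC 2 μg/mL: subtherapeutic.

0.9 μg/mL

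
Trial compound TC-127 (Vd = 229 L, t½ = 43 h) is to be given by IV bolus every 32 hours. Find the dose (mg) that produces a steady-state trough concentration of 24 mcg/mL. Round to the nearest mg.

τ/t½ = 32/43 ≈ 0.74419, so f = (1/2)^(32/43) ≈ 0.597005.
Cmin,ss = (D/Vd)·f/(1−f), so D = Cmin,ss·Vd·(1−f)/f.
D = 24 × 229 × (1−f)/f ≈ 24 × 229 × 0.67503 ≈ 3709.96 mg.

3710 mg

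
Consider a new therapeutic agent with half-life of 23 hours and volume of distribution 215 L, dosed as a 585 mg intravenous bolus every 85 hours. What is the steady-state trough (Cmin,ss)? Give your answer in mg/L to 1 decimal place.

Over one 85-h interval, 85/23 ≈ 3.6957 half-lives elapse, leaving f ≈ 0.0772 of each dose.
Single-dose peak C₀ = D/Vd = 585/215 ≈ 2.721 mg/L.
Steady-state trough Cmin,ss = C₀·f/(1−f) ≈ 2.721 × 0.0772/0.9228 ≈ 0.228 mg/L.

0.2 mg/L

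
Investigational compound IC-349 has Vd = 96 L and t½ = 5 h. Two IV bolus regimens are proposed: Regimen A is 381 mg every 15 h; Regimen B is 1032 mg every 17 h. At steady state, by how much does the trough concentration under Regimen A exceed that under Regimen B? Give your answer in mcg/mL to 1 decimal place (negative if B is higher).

Regimen A: f = (1/2)^(15/5) ≈ 0.1250; Cmin,ss = (381/96)·f/(1−f) ≈ 0.567 mcg/mL.
Regimen B: f = (1/2)^(17/5) ≈ 0.0947; Cmin,ss = (1032/96)·f/(1−f) ≈ 1.125 mcg/mL.
Difference ≈ 0.567 − 1.125 ≈ -0.558 mcg/mL.

-0.6 mcg/mL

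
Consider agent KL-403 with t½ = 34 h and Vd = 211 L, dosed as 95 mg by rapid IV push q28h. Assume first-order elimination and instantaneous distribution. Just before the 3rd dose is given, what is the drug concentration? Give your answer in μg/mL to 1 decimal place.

f = (1/2)^(τ/t½) = (1/2)^(28/34) ≈ 0.5651.
C₀ = D/Vd = 95/211 ≈ 0.450 μg/mL.
Before the 3rd dose, 2 doses have been given. Superposition: Cmin = C₀·(f + f²).
≈ 0.450 × (0.5651 + 0.3193) ≈ 0.450 × 0.8844 ≈ 0.398 μg/mL.

0.4 μg/mL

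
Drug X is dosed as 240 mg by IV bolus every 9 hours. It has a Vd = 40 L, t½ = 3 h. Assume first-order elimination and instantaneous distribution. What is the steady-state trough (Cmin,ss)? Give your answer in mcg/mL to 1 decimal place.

0.9 mcg/mL

The dosing interval is 3 half-lives, so f = 2^(−3) = 0.125.
Accumulation ratio R = 1/(1 − f) = 1/0.875 = 8/7.
Single-dose peak C₀ = D/Vd = 240/40 = 6 mcg/mL.
Steady-state peak Cmax,ss = C₀·R = 6 × 8/7 ≈ 6.857 mcg/mL.
Steady-state trough Cmin,ss = Cmax,ss·f ≈ 6.857 × 0.125 ≈ 0.857 mcg/mL.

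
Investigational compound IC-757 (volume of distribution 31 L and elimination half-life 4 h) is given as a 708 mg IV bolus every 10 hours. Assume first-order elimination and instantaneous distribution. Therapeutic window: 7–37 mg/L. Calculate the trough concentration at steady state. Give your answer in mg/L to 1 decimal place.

4.9 mg/L

k = ln2/t½ = ln2/4 ≈ 0.173287 h⁻¹; fraction remaining f = e^(−kτ) = e^(−0.173287×10) ≈ 0.1768.
Accumulation ratio R = 1/(1 − f) ≈ 1/0.8232 ≈ 1.2148.
Single-dose peak C₀ = D/Vd = 708/31 ≈ 22.839 mg/L.
Cmax,ss = C₀/(1 − f) ≈ 22.839/0.8232 ≈ 27.744 mg/L.
Steady-state trough Cmin,ss = Cmax,ss·f ≈ 27.744 × 0.1768 ≈ 4.905 mg/L.
Trough 4.9 mg/L vs MEC 7 mg/L: subtherapeutic.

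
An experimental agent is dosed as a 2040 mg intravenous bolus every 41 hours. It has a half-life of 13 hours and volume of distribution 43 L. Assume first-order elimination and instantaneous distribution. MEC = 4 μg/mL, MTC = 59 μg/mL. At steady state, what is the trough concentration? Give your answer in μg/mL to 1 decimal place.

Over one 41-h interval, 41/13 ≈ 3.1538 half-lives elapse, leaving f ≈ 0.1124 of each dose.
Each bolus raises the concentration by D/Vd = 2040/43 ≈ 47.442 μg/mL.
Steady-state trough Cmin,ss = C₀·f/(1−f) ≈ 47.442 × 0.1124/0.8876 ≈ 6.008 μg/mL.
Trough 6.0 μg/mL vs MEC 4 μg/mL: adequate.

6.0 μg/mL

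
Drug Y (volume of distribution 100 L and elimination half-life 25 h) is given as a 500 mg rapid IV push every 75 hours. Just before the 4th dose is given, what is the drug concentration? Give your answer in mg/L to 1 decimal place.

f = (1/2)^(τ/t½) = (1/2)^(75/25) ≈ 0.1250.
C₀ = D/Vd = 500/100 ≈ 5.000 mg/L.
Before the 4th dose, 3 doses have been given. Superposition: Cmin = C₀·(f + f² + … + f^3).
≈ 5.000 × (0.1250 + 0.0156 + 0.0020) ≈ 5.000 × 0.1426 ≈ 0.713 mg/L.

0.7 mg/L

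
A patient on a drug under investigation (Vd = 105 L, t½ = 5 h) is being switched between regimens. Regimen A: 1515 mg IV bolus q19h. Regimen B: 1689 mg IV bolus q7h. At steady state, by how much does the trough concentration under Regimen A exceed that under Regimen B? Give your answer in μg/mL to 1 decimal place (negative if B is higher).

-8.7 μg/mL

Regimen A: f = (1/2)^(19/5) ≈ 0.0718; Cmin,ss = (1515/105)·f/(1−f) ≈ 1.116 μg/mL.
Regimen B: f = (1/2)^(7/5) ≈ 0.3789; Cmin,ss = (1689/105)·f/(1−f) ≈ 9.813 μg/mL.
Difference ≈ 1.116 − 9.813 ≈ -8.697 μg/mL.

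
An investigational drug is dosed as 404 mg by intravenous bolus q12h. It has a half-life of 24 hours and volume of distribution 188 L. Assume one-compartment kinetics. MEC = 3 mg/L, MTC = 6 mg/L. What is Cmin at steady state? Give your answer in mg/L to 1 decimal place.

5.2 mg/L

k = ln2/t½ = ln2/24 ≈ 0.028881 h⁻¹; fraction remaining f = e^(−kτ) = e^(−0.028881×12) ≈ 0.7071.
Accumulation ratio R = 1/(1 − f) ≈ 1/0.2929 ≈ 3.4141.
Each bolus raises the concentration by D/Vd = 404/188 ≈ 2.149 mg/L.
Cmax,ss = C₀/(1 − f) ≈ 2.149/0.2929 ≈ 7.337 mg/L.
Steady-state trough Cmin,ss = Cmax,ss·f ≈ 7.337 × 0.7071 ≈ 5.188 mg/L.
Trough 5.2 mg/L vs MEC 3 mg/L: adequate.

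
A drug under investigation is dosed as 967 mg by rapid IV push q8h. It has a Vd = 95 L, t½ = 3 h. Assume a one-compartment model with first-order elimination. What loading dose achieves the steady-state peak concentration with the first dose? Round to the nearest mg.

1148 mg

f = (1/2)^(8/3) ≈ 0.157490; accumulation ratio R = 1/(1−f) ≈ 1.18693.
Loading dose to hit Cmax,ss on first dose: D_load = D_maint·R ≈ 967 × 1.18693 ≈ 1147.76 mg.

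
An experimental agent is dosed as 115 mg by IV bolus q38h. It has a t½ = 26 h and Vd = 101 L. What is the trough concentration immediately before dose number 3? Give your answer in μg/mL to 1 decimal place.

f = (1/2)^(τ/t½) = (1/2)^(38/26) ≈ 0.3631.
C₀ = D/Vd = 115/101 ≈ 1.139 μg/mL.
Before the 3rd dose, 2 doses have been given. Superposition: Cmin = C₀·(f + f²).
≈ 1.139 × (0.3631 + 0.1318) ≈ 1.139 × 0.4949 ≈ 0.564 μg/mL.

0.6 μg/mL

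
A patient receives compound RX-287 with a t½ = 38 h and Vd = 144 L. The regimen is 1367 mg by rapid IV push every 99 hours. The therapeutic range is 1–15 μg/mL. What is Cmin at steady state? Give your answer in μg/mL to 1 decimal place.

1.9 μg/mL

Over one 99-h interval, 99/38 ≈ 2.6053 half-lives elapse, leaving f ≈ 0.1643 of each dose.
Each bolus raises the concentration by D/Vd = 1367/144 ≈ 9.493 μg/mL.
Steady-state trough Cmin,ss = C₀·f/(1−f) ≈ 9.493 × 0.1643/0.8357 ≈ 1.866 μg/mL.
Trough 1.9 μg/mL vs MEC 1 μg/mL: adequate.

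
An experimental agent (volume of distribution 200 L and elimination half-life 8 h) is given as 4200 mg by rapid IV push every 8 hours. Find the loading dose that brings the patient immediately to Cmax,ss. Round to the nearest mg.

8400 mg

f = (1/2)^(8/8) ≈ 0.500000; accumulation ratio R = 1/(1−f) ≈ 2.00000.
Loading dose to hit Cmax,ss on first dose: D_load = D_maint·R ≈ 4200 × 2.00000 ≈ 8400.00 mg.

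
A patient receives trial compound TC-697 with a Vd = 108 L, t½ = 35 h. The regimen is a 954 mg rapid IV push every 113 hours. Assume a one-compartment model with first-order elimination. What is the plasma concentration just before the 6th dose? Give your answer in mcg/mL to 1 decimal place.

f = (1/2)^(τ/t½) = (1/2)^(113/35) ≈ 0.1067.
C₀ = D/Vd = 954/108 ≈ 8.833 mcg/mL.
Before the 6th dose, 5 doses have been given. Superposition: Cmin = C₀·(f + f² + … + f^5).
≈ 8.833 × (0.1067 + 0.0114 + 0.0012 + 0.0001 + 0.0000) ≈ 8.833 × 0.1194 ≈ 1.055 mcg/mL.

1.1 mcg/mL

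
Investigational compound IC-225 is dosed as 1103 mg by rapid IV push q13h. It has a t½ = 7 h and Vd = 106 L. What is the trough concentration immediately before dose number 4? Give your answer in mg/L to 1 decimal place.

f = (1/2)^(τ/t½) = (1/2)^(13/7) ≈ 0.2760.
C₀ = D/Vd = 1103/106 ≈ 10.406 mg/L.
Before the 4th dose, 3 doses have been given. Superposition: Cmin = C₀·(f + f² + … + f^3).
≈ 10.406 × (0.2760 + 0.0762 + 0.0210) ≈ 10.406 × 0.3732 ≈ 3.884 mg/L.

3.9 mg/L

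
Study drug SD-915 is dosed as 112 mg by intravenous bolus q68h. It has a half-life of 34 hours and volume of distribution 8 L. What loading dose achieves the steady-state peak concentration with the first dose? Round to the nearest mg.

149 mg

f = (1/2)^(68/34) ≈ 0.250000; accumulation ratio R = 1/(1−f) ≈ 1.33333.
Loading dose to hit Cmax,ss on first dose: D_load = D_maint·R ≈ 112 × 1.33333 ≈ 149.33 mg.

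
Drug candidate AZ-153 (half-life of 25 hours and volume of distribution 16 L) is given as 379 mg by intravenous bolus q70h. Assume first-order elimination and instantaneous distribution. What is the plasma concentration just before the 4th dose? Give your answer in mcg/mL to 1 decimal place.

4.0 mcg/mL

f = (1/2)^(τ/t½) = (1/2)^(70/25) ≈ 0.1436.
C₀ = D/Vd = 379/16 ≈ 23.688 mcg/mL.
Before the 4th dose, 3 doses have been given. Superposition: Cmin = C₀·(f + f² + … + f^3).
≈ 23.688 × (0.1436 + 0.0206 + 0.0030) ≈ 23.688 × 0.1672 ≈ 3.961 mcg/mL.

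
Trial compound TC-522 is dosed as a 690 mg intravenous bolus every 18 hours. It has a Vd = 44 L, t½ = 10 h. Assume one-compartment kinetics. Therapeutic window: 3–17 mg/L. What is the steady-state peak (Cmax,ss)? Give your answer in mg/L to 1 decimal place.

22.0 mg/L

k = ln2/t½ = ln2/10 ≈ 0.069315 h⁻¹; fraction remaining f = e^(−kτ) = e^(−0.069315×18) ≈ 0.2872.
At steady state, accumulation factor R = 1/(1 − e^(−kτ)) ≈ 1.4029.
Each bolus raises the concentration by D/Vd = 690/44 ≈ 15.682 mg/L.
Cmax,ss = C₀/(1 − f) ≈ 15.682/0.7128 ≈ 22.001 mg/L.
Peak 22.0 mg/L vs MTC 17 mg/L: exceeds toxic threshold.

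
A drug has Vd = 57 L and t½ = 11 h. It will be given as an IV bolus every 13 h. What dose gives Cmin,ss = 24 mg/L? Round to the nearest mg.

1735 mg

τ/t½ = 13/11 ≈ 1.1818, so f = (1/2)^(13/11) ≈ 0.440796.
Cmin,ss = (D/Vd)·f/(1−f), so D = Cmin,ss·Vd·(1−f)/f.
D = 24 × 57 × (1−f)/f ≈ 24 × 57 × 1.26862 ≈ 1735.47 mg.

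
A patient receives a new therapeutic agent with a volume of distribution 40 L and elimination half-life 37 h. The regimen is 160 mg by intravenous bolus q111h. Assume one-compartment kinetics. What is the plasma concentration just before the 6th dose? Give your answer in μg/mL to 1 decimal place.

f = (1/2)^(τ/t½) = (1/2)^(111/37) ≈ 0.1250.
C₀ = D/Vd = 160/40 ≈ 4.000 μg/mL.
Before the 6th dose, 5 doses have been given. Superposition: Cmin = C₀·(f + f² + … + f^5).
≈ 4.000 × (0.1250 + 0.0156 + 0.0020 + 0.0002 + 0.0000) ≈ 4.000 × 0.1428 ≈ 0.571 μg/mL.

0.6 μg/mL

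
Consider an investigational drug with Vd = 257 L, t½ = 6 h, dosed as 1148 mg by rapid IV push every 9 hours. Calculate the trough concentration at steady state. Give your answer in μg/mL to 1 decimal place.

Over one 9-h interval, 9/6 ≈ 1.5 half-lives elapse, leaving f ≈ 0.3536 of each dose.
At steady state, accumulation factor R = 1/(1 − e^(−kτ)) ≈ 1.5470.
Single-dose peak C₀ = D/Vd = 1148/257 ≈ 4.467 μg/mL.
Cmax,ss = C₀/(1 − f) ≈ 4.467/0.6464 ≈ 6.911 μg/mL.
One interval later, Cmin,ss = Cmax,ss·e^(−kτ) ≈ 6.911 × 0.3536 ≈ 2.444 μg/mL.

2.4 μg/mL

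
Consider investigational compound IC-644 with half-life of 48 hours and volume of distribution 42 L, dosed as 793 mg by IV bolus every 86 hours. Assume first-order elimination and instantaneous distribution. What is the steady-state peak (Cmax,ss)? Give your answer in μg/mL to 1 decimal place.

Over one 86-h interval, 86/48 ≈ 1.7917 half-lives elapse, leaving f ≈ 0.2888 of each dose.
Accumulation ratio R = 1/(1 − f) ≈ 1/0.7112 ≈ 1.4061.
Each bolus raises the concentration by D/Vd = 793/42 ≈ 18.881 μg/mL.
Steady-state peak Cmax,ss = C₀·R ≈ 18.881 × 1.4061 ≈ 26.549 μg/mL.

26.5 μg/mL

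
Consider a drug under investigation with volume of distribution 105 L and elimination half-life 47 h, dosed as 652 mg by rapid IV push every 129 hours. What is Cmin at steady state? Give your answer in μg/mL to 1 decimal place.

1.1 μg/mL

k = ln2/t½ = ln2/47 ≈ 0.014748 h⁻¹; fraction remaining f = e^(−kτ) = e^(−0.014748×129) ≈ 0.1492.
Each bolus raises the concentration by D/Vd = 652/105 ≈ 6.210 μg/mL.
Steady-state trough Cmin,ss = C₀·f/(1−f) ≈ 6.210 × 0.1492/0.8508 ≈ 1.089 μg/mL.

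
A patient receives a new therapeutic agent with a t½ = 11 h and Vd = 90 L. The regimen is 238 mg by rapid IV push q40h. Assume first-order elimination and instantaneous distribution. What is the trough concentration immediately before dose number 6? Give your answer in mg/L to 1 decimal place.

f = (1/2)^(τ/t½) = (1/2)^(40/11) ≈ 0.0804.
C₀ = D/Vd = 238/90 ≈ 2.644 mg/L.
Before the 6th dose, 5 doses have been given. Superposition: Cmin = C₀·(f + f² + … + f^5).
≈ 2.644 × (0.0804 + 0.0065 + 0.0005 + 0.0000 + 0.0000) ≈ 2.644 × 0.0874 ≈ 0.231 mg/L.

0.2 mg/L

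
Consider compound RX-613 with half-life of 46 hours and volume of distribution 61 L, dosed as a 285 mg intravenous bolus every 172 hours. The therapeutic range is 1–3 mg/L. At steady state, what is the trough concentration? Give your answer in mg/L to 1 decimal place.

0.4 mg/L

Over one 172-h interval, 172/46 ≈ 3.7391 half-lives elapse, leaving f ≈ 0.0749 of each dose.
Accumulation ratio R = 1/(1 − f) ≈ 1/0.9251 ≈ 1.0810.
Single-dose peak C₀ = D/Vd = 285/61 ≈ 4.672 mg/L.
Cmax,ss = C₀/(1 − f) ≈ 4.672/0.9251 ≈ 5.050 mg/L.
Steady-state trough Cmin,ss = Cmax,ss·f ≈ 5.050 × 0.0749 ≈ 0.378 mg/L.
Trough 0.4 mg/L vs MEC 1 mg/L: subtherapeutic.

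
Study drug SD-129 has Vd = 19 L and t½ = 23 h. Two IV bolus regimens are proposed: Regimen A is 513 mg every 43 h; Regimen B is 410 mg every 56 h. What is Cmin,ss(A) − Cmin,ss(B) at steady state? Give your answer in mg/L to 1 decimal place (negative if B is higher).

5.3 mg/L

Regimen A: f = (1/2)^(43/23) ≈ 0.2737; Cmin,ss = (513/19)·f/(1−f) ≈ 10.175 mg/L.
Regimen B: f = (1/2)^(56/23) ≈ 0.1850; Cmin,ss = (410/19)·f/(1−f) ≈ 4.898 mg/L.
Difference ≈ 10.175 − 4.898 ≈ 5.277 mg/L.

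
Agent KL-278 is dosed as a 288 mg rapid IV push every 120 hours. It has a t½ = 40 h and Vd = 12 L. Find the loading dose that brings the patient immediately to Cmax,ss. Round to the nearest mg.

f = (1/2)^(120/40) ≈ 0.125000; accumulation ratio R = 1/(1−f) ≈ 1.14286.
Loading dose to hit Cmax,ss on first dose: D_load = D_maint·R ≈ 288 × 1.14286 ≈ 329.14 mg.

329 mg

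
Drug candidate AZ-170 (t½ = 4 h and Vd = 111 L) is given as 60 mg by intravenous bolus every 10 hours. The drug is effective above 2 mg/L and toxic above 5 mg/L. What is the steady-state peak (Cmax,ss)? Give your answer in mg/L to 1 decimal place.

τ/t½ = 10/4 ≈ 2.5, so fraction remaining f = (1/2)^(10/4) ≈ 0.1768.
Accumulation ratio R = 1/(1 − f) ≈ 1/0.8232 ≈ 1.2148.
Single-dose peak C₀ = D/Vd = 60/111 ≈ 0.541 mg/L.
Steady-state peak Cmax,ss = C₀·R ≈ 0.541 × 1.2148 ≈ 0.657 mg/L.
Peak 0.7 mg/L vs MTC 5 mg/L: below toxic threshold.

0.7 mg/L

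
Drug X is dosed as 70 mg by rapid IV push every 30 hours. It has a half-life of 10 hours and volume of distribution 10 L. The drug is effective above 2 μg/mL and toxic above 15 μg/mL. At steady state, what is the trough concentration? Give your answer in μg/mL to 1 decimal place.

τ = 30 h = 3 half-lives, so f = (1/2)^3 = 0.125.
At steady state, R = 1/(1 − 0.125) = 8/7.
Single-dose peak C₀ = D/Vd = 70/10 = 7 μg/mL.
Steady-state peak Cmax,ss = C₀·R = 7 × 8/7 ≈ 8.000 μg/mL.
Steady-state trough Cmin,ss = Cmax,ss·f ≈ 8.000 × 0.125 ≈ 1.000 μg/mL.
Trough 1.0 μg/mL vs MEC 2 μg/mL: subtherapeutic.

1.0 μg/mL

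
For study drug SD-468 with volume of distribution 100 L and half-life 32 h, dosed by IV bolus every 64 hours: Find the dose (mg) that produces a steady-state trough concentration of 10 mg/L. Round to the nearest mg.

τ/t½ = 64/32 ≈ 2, so f = (1/2)^(64/32) ≈ 0.250000.
Cmin,ss = (D/Vd)·f/(1−f), so D = Cmin,ss·Vd·(1−f)/f.
D = 10 × 100 × (1−f)/f ≈ 10 × 100 × 3.00000 ≈ 3000.00 mg.

3000 mg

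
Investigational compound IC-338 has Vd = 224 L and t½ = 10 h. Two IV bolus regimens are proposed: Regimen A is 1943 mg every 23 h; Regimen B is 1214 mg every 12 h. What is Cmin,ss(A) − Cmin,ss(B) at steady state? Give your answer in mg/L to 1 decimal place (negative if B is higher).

-2.0 mg/L

Regimen A: f = (1/2)^(23/10) ≈ 0.2031; Cmin,ss = (1943/224)·f/(1−f) ≈ 2.211 mg/L.
Regimen B: f = (1/2)^(12/10) ≈ 0.4353; Cmin,ss = (1214/224)·f/(1−f) ≈ 4.178 mg/L.
Difference ≈ 2.211 − 4.178 ≈ -1.967 mg/L.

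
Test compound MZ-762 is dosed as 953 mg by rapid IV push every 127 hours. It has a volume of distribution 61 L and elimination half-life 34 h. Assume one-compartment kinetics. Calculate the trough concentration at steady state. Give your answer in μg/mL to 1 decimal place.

1.3 μg/mL

k = ln2/t½ = ln2/34 ≈ 0.020387 h⁻¹; fraction remaining f = e^(−kτ) = e^(−0.020387×127) ≈ 0.0751.
At steady state, accumulation factor R = 1/(1 − e^(−kτ)) ≈ 1.0812.
Each bolus raises the concentration by D/Vd = 953/61 ≈ 15.623 μg/mL.
Cmax,ss = C₀/(1 − f) ≈ 15.623/0.9249 ≈ 16.892 μg/mL.
One interval later, Cmin,ss = Cmax,ss·e^(−kτ) ≈ 16.892 × 0.0751 ≈ 1.269 μg/mL.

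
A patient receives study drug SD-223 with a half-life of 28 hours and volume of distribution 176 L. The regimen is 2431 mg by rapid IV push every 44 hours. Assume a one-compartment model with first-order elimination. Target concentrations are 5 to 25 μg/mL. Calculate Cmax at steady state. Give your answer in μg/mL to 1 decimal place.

τ/t½ = 44/28 ≈ 1.5714, so fraction remaining f = (1/2)^(44/28) ≈ 0.3365.
Accumulation ratio R = 1/(1 − f) ≈ 1/0.6635 ≈ 1.5072.
Each bolus raises the concentration by D/Vd = 2431/176 ≈ 13.812 μg/mL.
Cmax,ss = C₀/(1 − f) ≈ 13.812/0.6635 ≈ 20.817 μg/mL.
Peak 20.8 μg/mL vs MTC 25 μg/mL: below toxic threshold.

20.8 μg/mL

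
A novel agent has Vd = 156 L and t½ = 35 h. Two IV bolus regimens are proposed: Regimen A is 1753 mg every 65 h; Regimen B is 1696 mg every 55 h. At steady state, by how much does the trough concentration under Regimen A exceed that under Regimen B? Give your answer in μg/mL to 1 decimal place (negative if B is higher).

Regimen A: f = (1/2)^(65/35) ≈ 0.2760; Cmin,ss = (1753/156)·f/(1−f) ≈ 4.284 μg/mL.
Regimen B: f = (1/2)^(55/35) ≈ 0.3365; Cmin,ss = (1696/156)·f/(1−f) ≈ 5.514 μg/mL.
Difference ≈ 4.284 − 5.514 ≈ -1.230 μg/mL.

-1.2 μg/mL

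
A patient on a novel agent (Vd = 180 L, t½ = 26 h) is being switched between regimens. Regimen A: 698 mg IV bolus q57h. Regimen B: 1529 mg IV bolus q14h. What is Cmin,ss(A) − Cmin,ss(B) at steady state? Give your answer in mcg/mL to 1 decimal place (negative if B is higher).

-17.7 mcg/mL

Regimen A: f = (1/2)^(57/26) ≈ 0.2188; Cmin,ss = (698/180)·f/(1−f) ≈ 1.086 mcg/mL.
Regimen B: f = (1/2)^(14/26) ≈ 0.6885; Cmin,ss = (1529/180)·f/(1−f) ≈ 18.775 mcg/mL.
Difference ≈ 1.086 − 18.775 ≈ -17.689 mcg/mL.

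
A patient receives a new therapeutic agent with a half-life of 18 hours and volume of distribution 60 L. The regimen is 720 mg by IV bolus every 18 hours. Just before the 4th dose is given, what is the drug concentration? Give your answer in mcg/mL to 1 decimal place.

10.5 mcg/mL

f = (1/2)^(τ/t½) = (1/2)^(18/18) ≈ 0.5000.
C₀ = D/Vd = 720/60 ≈ 12.000 mcg/mL.
Before the 4th dose, 3 doses have been given. Superposition: Cmin = C₀·(f + f² + … + f^3).
≈ 12.000 × (0.5000 + 0.2500 + 0.1250) ≈ 12.000 × 0.8750 ≈ 10.500 mcg/mL.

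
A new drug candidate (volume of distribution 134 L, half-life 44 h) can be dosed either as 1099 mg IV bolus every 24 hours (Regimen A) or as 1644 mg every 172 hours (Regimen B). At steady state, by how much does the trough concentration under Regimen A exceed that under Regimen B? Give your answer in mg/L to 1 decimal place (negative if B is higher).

17.0 mg/L

Regimen A: f = (1/2)^(24/44) ≈ 0.6852; Cmin,ss = (1099/134)·f/(1−f) ≈ 17.852 mg/L.
Regimen B: f = (1/2)^(172/44) ≈ 0.0666; Cmin,ss = (1644/134)·f/(1−f) ≈ 0.875 mg/L.
Difference ≈ 17.852 − 0.875 ≈ 16.977 mg/L.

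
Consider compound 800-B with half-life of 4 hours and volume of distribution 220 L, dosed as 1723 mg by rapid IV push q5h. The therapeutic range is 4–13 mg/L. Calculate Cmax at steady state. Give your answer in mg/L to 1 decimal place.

τ/t½ = 5/4 ≈ 1.25, so fraction remaining f = (1/2)^(5/4) ≈ 0.4204.
Accumulation ratio R = 1/(1 − f) ≈ 1/0.5796 ≈ 1.7253.
Each bolus raises the concentration by D/Vd = 1723/220 ≈ 7.832 mg/L.
Steady-state peak Cmax,ss = C₀·R ≈ 7.832 × 1.7253 ≈ 13.513 mg/L.
Peak 13.5 mg/L vs MTC 13 mg/L: exceeds toxic threshold.

13.5 mg/L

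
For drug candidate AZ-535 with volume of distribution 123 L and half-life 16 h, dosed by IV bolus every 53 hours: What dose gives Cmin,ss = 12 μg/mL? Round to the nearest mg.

13188 mg

τ/t½ = 53/16 ≈ 3.3125, so f = (1/2)^(53/16) ≈ 0.100656.
Cmin,ss = (D/Vd)·f/(1−f), so D = Cmin,ss·Vd·(1−f)/f.
D = 12 × 123 × (1−f)/f ≈ 12 × 123 × 8.93483 ≈ 13187.81 mg.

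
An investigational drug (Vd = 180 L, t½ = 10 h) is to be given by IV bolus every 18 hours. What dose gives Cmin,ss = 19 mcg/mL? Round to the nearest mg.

τ/t½ = 18/10 ≈ 1.8, so f = (1/2)^(18/10) ≈ 0.287175.
Cmin,ss = (D/Vd)·f/(1−f), so D = Cmin,ss·Vd·(1−f)/f.
D = 19 × 180 × (1−f)/f ≈ 19 × 180 × 2.48220 ≈ 8489.12 mg.

8489 mg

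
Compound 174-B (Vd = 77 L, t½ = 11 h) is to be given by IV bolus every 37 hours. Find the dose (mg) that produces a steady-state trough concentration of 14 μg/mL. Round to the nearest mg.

τ/t½ = 37/11 ≈ 3.3636, so f = (1/2)^(37/11) ≈ 0.097150.
Cmin,ss = (D/Vd)·f/(1−f), so D = Cmin,ss·Vd·(1−f)/f.
D = 14 × 77 × (1−f)/f ≈ 14 × 77 × 9.29336 ≈ 10018.24 mg.

10018 mg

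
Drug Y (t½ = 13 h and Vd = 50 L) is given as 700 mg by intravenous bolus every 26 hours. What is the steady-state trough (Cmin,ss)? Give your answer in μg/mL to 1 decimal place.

τ = 26 h = 2 half-lives, so f = (1/2)^2 = 0.25.
Accumulation ratio R = 1/(1 − f) = 1/0.75 = 4/3.
Single-dose peak C₀ = D/Vd = 700/50 = 14 μg/mL.
Steady-state peak Cmax,ss = C₀·R = 14 × 4/3 ≈ 18.667 μg/mL.
Steady-state trough Cmin,ss = Cmax,ss·f ≈ 18.667 × 0.25 ≈ 4.667 μg/mL.

4.7 μg/mL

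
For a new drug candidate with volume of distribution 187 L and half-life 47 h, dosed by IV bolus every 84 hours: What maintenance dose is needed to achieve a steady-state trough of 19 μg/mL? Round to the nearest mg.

8710 mg

τ/t½ = 84/47 ≈ 1.7872, so f = (1/2)^(84/47) ≈ 0.289727.
Cmin,ss = (D/Vd)·f/(1−f), so D = Cmin,ss·Vd·(1−f)/f.
D = 19 × 187 × (1−f)/f ≈ 19 × 187 × 2.45153 ≈ 8710.29 mg.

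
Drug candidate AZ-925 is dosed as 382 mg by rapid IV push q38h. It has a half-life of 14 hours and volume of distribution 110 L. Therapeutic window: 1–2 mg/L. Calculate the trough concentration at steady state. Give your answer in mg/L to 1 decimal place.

0.6 mg/L

k = ln2/t½ = ln2/14 ≈ 0.049511 h⁻¹; fraction remaining f = e^(−kτ) = e^(−0.049511×38) ≈ 0.1524.
At steady state, accumulation factor R = 1/(1 − e^(−kτ)) ≈ 1.1798.
Single-dose peak C₀ = D/Vd = 382/110 ≈ 3.473 mg/L.
Steady-state peak Cmax,ss = C₀·R ≈ 3.473 × 1.1798 ≈ 4.097 mg/L.
Steady-state trough Cmin,ss = Cmax,ss·f ≈ 4.097 × 0.1524 ≈ 0.624 mg/L.
Trough 0.6 mg/L vs MEC 1 mg/L: subtherapeutic.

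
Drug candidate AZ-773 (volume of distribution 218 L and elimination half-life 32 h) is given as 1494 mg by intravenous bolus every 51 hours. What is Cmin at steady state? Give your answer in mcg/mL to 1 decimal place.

Over one 51-h interval, 51/32 ≈ 1.5938 half-lives elapse, leaving f ≈ 0.3313 of each dose.
Single-dose peak C₀ = D/Vd = 1494/218 ≈ 6.853 mcg/mL.
Steady-state trough Cmin,ss = C₀·f/(1−f) ≈ 6.853 × 0.3313/0.6687 ≈ 3.395 mcg/mL.

3.4 mcg/mL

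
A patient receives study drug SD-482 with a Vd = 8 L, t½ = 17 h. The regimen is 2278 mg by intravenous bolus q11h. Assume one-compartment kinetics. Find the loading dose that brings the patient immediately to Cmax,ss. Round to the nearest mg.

f = (1/2)^(11/17) ≈ 0.638581; accumulation ratio R = 1/(1−f) ≈ 2.76687.
Loading dose to hit Cmax,ss on first dose: D_load = D_maint·R ≈ 2278 × 2.76687 ≈ 6302.93 mg.

6303 mg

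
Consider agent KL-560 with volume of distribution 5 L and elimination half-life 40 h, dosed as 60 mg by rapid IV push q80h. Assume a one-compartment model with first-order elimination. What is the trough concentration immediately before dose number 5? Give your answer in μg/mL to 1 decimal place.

f = (1/2)^(τ/t½) = (1/2)^(80/40) ≈ 0.2500.
C₀ = D/Vd = 60/5 ≈ 12.000 μg/mL.
Before the 5th dose, 4 doses have been given. Superposition: Cmin = C₀·(f + f² + … + f^4).
≈ 12.000 × (0.2500 + 0.0625 + 0.0156 + 0.0039) ≈ 12.000 × 0.3320 ≈ 3.984 μg/mL.

4.0 μg/mL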